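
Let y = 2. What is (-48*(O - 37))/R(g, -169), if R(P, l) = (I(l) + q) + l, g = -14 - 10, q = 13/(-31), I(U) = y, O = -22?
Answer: -14632/865 ≈ -16.916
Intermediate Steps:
I(U) = 2
q = -13/31 (q = 13*(-1/31) = -13/31 ≈ -0.41935)
g = -24
R(P, l) = 49/31 + l (R(P, l) = (2 - 13/31) + l = 49/31 + l)
(-48*(O - 37))/R(g, -169) = (-48*(-22 - 37))/(49/31 - 169) = (-48*(-59))/(-5190/31) = 2832*(-31/5190) = -14632/865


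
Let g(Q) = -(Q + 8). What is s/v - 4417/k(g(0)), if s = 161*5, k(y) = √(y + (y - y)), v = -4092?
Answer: -805/4092 + 4417*I*√2/4 ≈ -0.19673 + 1561.6*I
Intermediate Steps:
g(Q) = -8 - Q (g(Q) = -(8 + Q) = -8 - Q)
k(y) = √y (k(y) = √(y + 0) = √y)
s = 805
s/v - 4417/k(g(0)) = 805/(-4092) - 4417/√(-8 - 1*0) = 805*(-1/4092) - 4417/√(-8 + 0) = -805/4092 - 4417*(-I*√2/4) = -805/4092 - (-4417)*I*√2/4 = -805/4092 + 4417*I*√2/4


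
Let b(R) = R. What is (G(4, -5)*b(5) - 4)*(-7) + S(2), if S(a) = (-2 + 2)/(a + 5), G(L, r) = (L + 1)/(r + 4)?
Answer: 203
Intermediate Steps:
G(L, r) = (1 + L)/(4 + r)
S(a) = 0 (S(a) = 0/(5 + a) = 0)
(G(4, -5)*b(5) - 4)*(-7) + S(2) = (((1 + 4)/(4 - 5))*5 - 4)*(-7) + 0 = ((5/(-1))*5 - 4)*(-7) + 0 = (-1*5*5 - 4)*(-7) + 0 = (-5*5 - 4)*(-7) + 0 = (-25 - 4)*(-7) + 0 = -29*(-7) + 0 = 203 + 0 = 203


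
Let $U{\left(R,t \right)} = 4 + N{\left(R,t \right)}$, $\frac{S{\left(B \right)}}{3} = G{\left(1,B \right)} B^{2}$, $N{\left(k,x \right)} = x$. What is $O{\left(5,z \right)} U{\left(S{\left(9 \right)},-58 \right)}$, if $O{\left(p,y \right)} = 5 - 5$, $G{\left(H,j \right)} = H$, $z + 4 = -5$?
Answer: $0$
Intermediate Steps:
$z = -9$ ($z = -4 - 5 = -9$)
$S{\left(B \right)} = 3 B^{2}$ ($S{\left(B \right)} = 3 \cdot 1 B^{2} = 3 B^{2}$)
$O{\left(p,y \right)} = 0$ ($O{\left(p,y \right)} = 5 - 5 = 0$)
$U{\left(R,t \right)} = 4 + t$
$O{\left(5,z \right)} U{\left(S{\left(9 \right)},-58 \right)} = 0 \left(4 - 58\right) = 0 \left(-54\right) = 0$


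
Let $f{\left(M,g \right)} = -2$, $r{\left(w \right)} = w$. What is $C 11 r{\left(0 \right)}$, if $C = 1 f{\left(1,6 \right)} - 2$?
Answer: $0$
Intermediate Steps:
$C = -4$ ($C = 1 \left(-2\right) - 2 = -2 - 2 = -4$)
$C 11 r{\left(0 \right)} = \left(-4\right) 11 \cdot 0 = \left(-44\right) 0 = 0$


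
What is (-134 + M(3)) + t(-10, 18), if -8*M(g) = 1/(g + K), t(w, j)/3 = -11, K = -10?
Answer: -9351/56 ≈ -166.98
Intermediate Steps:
t(w, j) = -33 (t(w, j) = 3*(-11) = -33)
M(g) = -1/(8*(-10 + g)) (M(g) = -1/(8*(g - 10)) = -1/(8*(-10 + g)))
(-134 + M(3)) + t(-10, 18) = (-134 - 1/(-80 + 8*3)) - 33 = (-134 - 1/(-80 + 24)) - 33 = (-134 - 1/(-56)) - 33 = (-134 - 1*(-1/56)) - 33 = (-134 + 1/56) - 33 = -7503/56 - 33 = -9351/56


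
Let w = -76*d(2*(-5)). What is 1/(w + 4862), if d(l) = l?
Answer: 1/5622 ≈ 0.00017787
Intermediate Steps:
w = 760 (w = -152*(-5) = -76*(-10) = 760)
1/(w + 4862) = 1/(760 + 4862) = 1/5622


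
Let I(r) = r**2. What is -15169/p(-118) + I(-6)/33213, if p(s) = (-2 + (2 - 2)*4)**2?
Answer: -167935951/44284 ≈ -3792.3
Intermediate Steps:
p(s) = 4 (p(s) = (-2 + 0*4)**2 = (-2 + 0)**2 = (-2)**2 = 4)
-15169/p(-118) + I(-6)/33213 = -15169/4 + (-6)**2/33213 = -15169*1/4 + 36*(1/33213) = -15169/4 + 12/11071 = -167935951/44284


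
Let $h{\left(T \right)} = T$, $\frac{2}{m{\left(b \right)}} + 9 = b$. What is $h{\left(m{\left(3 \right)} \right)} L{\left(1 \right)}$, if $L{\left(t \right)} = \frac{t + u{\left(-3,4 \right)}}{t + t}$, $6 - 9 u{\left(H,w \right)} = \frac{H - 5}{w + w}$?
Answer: $- \frac{8}{27} \approx -0.2963$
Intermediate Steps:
$m{\left(b \right)} = \frac{2}{-9 + b}$
$u{\left(H,w \right)} = \frac{2}{3} - \frac{-5 + H}{18 w}$ ($u{\left(H,w \right)} = \frac{2}{3} - \frac{\left(H - 5\right) \frac{1}{w + w}}{9} = \frac{2}{3} - \frac{\left(-5 + H\right) \frac{1}{2 w}}{9} = \frac{2}{3} - \frac{\frac{1}{2} \frac{1}{w} \left(-5 + H\right)}{9} = \frac{2}{3} - \frac{-5 + H}{18 w}$)
$L{\left(t \right)} = \frac{\frac{7}{9} + t}{2 t}$ ($L{\left(t \right)} = \frac{t + \frac{5 - -3 + 12 \cdot 4}{18 \cdot 4}}{t + t} = \frac{t + \frac{1}{18} \cdot \frac{1}{4} \left(5 + 3 + 48\right)}{2 t} = \left(t + \frac{1}{18} \cdot \frac{1}{4} \cdot 56\right) \frac{1}{2 t} = \left(t + \frac{7}{9}\right) \frac{1}{2 t} = \left(\frac{7}{9} + t\right) \frac{1}{2 t} = \frac{\frac{7}{9} + t}{2 t}$)
$h{\left(m{\left(3 \right)} \right)} L{\left(1 \right)} = \frac{2}{-9 + 3} \frac{7 + 9 \cdot 1}{18 \cdot 1} = \frac{2}{-6} \cdot \frac{1}{18} \cdot 1 \left(7 + 9\right) = 2 \left(- \frac{1}{6}\right) \frac{1}{18} \cdot 1 \cdot 16 = \left(- \frac{1}{3}\right) \frac{8}{9} = - \frac{8}{27}$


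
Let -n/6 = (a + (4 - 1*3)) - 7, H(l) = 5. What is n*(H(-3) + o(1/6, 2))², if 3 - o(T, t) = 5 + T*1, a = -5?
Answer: 3179/6 ≈ 529.83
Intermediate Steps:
o(T, t) = -2 - T (o(T, t) = 3 - (5 + T*1) = 3 - (5 + T) = 3 + (-5 - T) = -2 - T)
n = 66 (n = -6*((-5 + (4 - 1*3)) - 7) = -6*((-5 + (4 - 3)) - 7) = -6*((-5 + 1) - 7) = -6*(-4 - 7) = -6*(-11) = 66)
n*(H(-3) + o(1/6, 2))² = 66*(5 + (-2 - 1/6))² = 66*(5 + (-2 - 1*⅙))² = 66*(5 + (-2 - ⅙))² = 66*(5 - 13/6)² = 66*(17/6)² = 66*(289/36) = 3179/6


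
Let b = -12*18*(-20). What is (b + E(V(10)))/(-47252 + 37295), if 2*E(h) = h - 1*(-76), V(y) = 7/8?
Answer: -23245/53104 ≈ -0.43773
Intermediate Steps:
V(y) = 7/8 (V(y) = 7*(⅛) = 7/8)
E(h) = 38 + h/2 (E(h) = (h - 1*(-76))/2 = (h + 76)/2 = (76 + h)/2 = 38 + h/2)
b = 4320 (b = -216*(-20) = 4320)
(b + E(V(10)))/(-47252 + 37295) = (4320 + (38 + (½)*(7/8)))/(-47252 + 37295) = (4320 + (38 + 7/16))/(-9957) = (4320 + 615/16)*(-1/9957) = (69735/16)*(-1/9957) = -23245/53104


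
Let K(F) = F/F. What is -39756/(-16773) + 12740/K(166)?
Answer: 71242592/5591 ≈ 12742.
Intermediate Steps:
K(F) = 1
-39756/(-16773) + 12740/K(166) = -39756/(-16773) + 12740/1 = -39756*(-1/16773) + 12740*1 = 13252/5591 + 12740 = 71242592/5591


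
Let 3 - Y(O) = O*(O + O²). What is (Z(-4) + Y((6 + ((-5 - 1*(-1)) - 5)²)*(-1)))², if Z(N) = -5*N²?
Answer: 423614834449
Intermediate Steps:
Y(O) = 3 - O*(O + O²)
(Z(-4) + Y((6 + ((-5 - 1*(-1)) - 5)²)*(-1)))² = (-5*(-4)² + (3 - ((6 + ((-5 - 1*(-1)) - 5)²)*(-1))² - ((6 + ((-5 - 1*(-1)) - 5)²)*(-1))³))² = (-5*16 + (3 - ((6 + ((-5 + 1) - 5)²)*(-1))² - ((6 + ((-5 + 1) - 5)²)*(-1))³))² = (-80 + (3 - ((6 + (-4 - 5)²)*(-1))² - ((6 + (-4 - 5)²)*(-1))³))² = (-80 + (3 - ((6 + (-9)²)*(-1))² - ((6 + (-9)²)*(-1))³))² = (-80 + (3 - ((6 + 81)*(-1))² - ((6 + 81)*(-1))³))² = (-80 + (3 - (87*(-1))² - (87*(-1))³))² = (-80 + (3 - 1*(-87)² - 1*(-87)³))² = (-80 + (3 - 1*7569 - 1*(-658503)))² = (-80 + (3 - 7569 + 658503))² = (-80 + 650937)² = 650857² = 423614834449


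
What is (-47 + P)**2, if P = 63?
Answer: 256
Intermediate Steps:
(-47 + P)**2 = (-47 + 63)**2 = 16**2 = 256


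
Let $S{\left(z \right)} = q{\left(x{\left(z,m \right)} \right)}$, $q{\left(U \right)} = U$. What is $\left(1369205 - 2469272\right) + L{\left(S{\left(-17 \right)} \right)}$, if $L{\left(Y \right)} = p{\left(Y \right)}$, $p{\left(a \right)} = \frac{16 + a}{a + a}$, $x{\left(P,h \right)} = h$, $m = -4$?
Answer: $- \frac{2200137}{2} \approx -1.1001 \cdot 10^{6}$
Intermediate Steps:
$S{\left(z \right)} = -4$
$p{\left(a \right)} = \frac{16 + a}{2 a}$
$L{\left(Y \right)} = \frac{16 + Y}{2 Y}$
$\left(1369205 - 2469272\right) + L{\left(S{\left(-17 \right)} \right)} = \left(1369205 - 2469272\right) + \frac{16 - 4}{2 \left(-4\right)} = \left(1369205 - 2469272\right) + \frac{1}{2} \left(- \frac{1}{4}\right) 12 = -1100067 - \frac{3}{2} = - \frac{2200137}{2}$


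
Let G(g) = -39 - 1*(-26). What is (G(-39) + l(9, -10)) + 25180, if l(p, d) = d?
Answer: 25157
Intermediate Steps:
G(g) = -13 (G(g) = -39 + 26 = -13)
(G(-39) + l(9, -10)) + 25180 = (-13 - 10) + 25180 = -23 + 25180 = 25157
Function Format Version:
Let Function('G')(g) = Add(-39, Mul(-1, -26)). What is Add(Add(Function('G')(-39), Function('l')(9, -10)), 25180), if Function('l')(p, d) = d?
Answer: 25157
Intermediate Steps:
Function('G')(g) = -13 (Function('G')(g) = Add(-39, 26) = -13)
Add(Add(Function('G')(-39), Function('l')(9, -10)), 25180) = Add(Add(-13, -10), 25180) = Add(-23, 25180) = 25157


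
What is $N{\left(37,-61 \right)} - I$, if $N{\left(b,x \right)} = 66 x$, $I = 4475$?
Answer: $-8501$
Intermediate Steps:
$N{\left(37,-61 \right)} - I = 66 \left(-61\right) - 4475 = -4026 - 4475 = -8501$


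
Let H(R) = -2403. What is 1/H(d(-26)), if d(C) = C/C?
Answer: -1/2403 ≈ -0.00041615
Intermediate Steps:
d(C) = 1
1/H(d(-26)) = 1/(-2403) = -1/2403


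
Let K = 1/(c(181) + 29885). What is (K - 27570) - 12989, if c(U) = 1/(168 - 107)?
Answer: -73938489113/1822986 ≈ -40559.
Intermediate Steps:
c(U) = 1/61
K = 61/1822986 (K = 1/(1/61 + 29885) = 1/(1822986/61) = 61/1822986 ≈ 3.3462e-5)
(K - 27570) - 12989 = (61/1822986 - 27570) - 12989 = -50259723959/1822986 - 12989 = -73938489113/1822986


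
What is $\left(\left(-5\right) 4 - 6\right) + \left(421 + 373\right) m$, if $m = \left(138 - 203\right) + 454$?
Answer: $308840$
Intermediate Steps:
$m = 389$ ($m = -65 + 454 = 389$)
$\left(\left(-5\right) 4 - 6\right) + \left(421 + 373\right) m = \left(\left(-5\right) 4 - 6\right) + \left(421 + 373\right) 389 = \left(-20 - 6\right) + 794 \cdot 389 = -26 + 308866 = 308840$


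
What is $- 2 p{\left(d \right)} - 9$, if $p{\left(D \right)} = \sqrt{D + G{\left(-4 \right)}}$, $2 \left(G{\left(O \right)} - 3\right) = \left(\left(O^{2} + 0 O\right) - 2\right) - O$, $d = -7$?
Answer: $-9 - 2 \sqrt{5} \approx -13.472$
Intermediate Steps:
$G{\left(O \right)} = 2 + \frac{O^{2}}{2} - \frac{O}{2}$ ($G{\left(O \right)} = 3 + \frac{\left(\left(O^{2} + 0 O\right) - 2\right) - O}{2} = 3 + \frac{\left(\left(O^{2} + 0\right) - 2\right) - O}{2} = 3 + \frac{\left(O^{2} - 2\right) - O}{2} = 3 + \frac{\left(-2 + O^{2}\right) - O}{2} = 3 + \frac{-2 + O^{2} - O}{2} = 3 - \left(1 + \frac{O}{2} - \frac{O^{2}}{2}\right) = 2 + \frac{O^{2}}{2} - \frac{O}{2}$)
$p{\left(D \right)} = \sqrt{12 + D}$ ($p{\left(D \right)} = \sqrt{D + \left(2 + \frac{\left(-4\right)^{2}}{2} - -2\right)} = \sqrt{D + \left(2 + \frac{1}{2} \cdot 16 + 2\right)} = \sqrt{D + \left(2 + 8 + 2\right)} = \sqrt{D + 12} = \sqrt{12 + D}$)
$- 2 p{\left(d \right)} - 9 = - 2 \sqrt{12 - 7} - 9 = - 2 \sqrt{5} - 9 = -9 - 2 \sqrt{5}$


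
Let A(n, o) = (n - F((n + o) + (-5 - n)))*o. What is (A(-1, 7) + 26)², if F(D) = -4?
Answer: 2209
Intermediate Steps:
A(n, o) = o*(4 + n) (A(n, o) = (n - 1*(-4))*o = (n + 4)*o = (4 + n)*o = o*(4 + n))
(A(-1, 7) + 26)² = (7*(4 - 1) + 26)² = (7*3 + 26)² = (21 + 26)² = 47² = 2209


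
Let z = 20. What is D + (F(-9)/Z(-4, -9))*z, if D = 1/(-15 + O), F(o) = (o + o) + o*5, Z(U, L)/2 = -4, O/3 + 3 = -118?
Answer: 29767/189 ≈ 157.50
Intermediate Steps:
O = -363 (O = -9 + 3*(-118) = -9 - 354 = -363)
Z(U, L) = -8 (Z(U, L) = 2*(-4) = -8)
F(o) = 7*o (F(o) = 2*o + 5*o = 7*o)
D = -1/378 (D = 1/(-15 - 363) = 1/(-378) = -1/378 ≈ -0.0026455)
D + (F(-9)/Z(-4, -9))*z = -1/378 + ((7*(-9))/(-8))*20 = -1/378 - 63*(-1/8)*20 = -1/378 + (63/8)*20 = -1/378 + 315/2 = 29767/189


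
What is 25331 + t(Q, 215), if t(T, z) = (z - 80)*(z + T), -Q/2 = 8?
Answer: 52196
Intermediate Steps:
Q = -16 (Q = -2*8 = -16)
t(T, z) = (-80 + z)*(T + z)
25331 + t(Q, 215) = 25331 + (215**2 - 80*(-16) - 80*215 - 16*215) = 25331 + (46225 + 1280 - 17200 - 3440) = 25331 + 26865 = 52196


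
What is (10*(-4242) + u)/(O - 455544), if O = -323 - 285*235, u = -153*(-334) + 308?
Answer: -4495/261421 ≈ -0.017194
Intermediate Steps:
u = 51410 (u = 51102 + 308 = 51410)
O = -67298 (O = -323 - 66975 = -67298)
(10*(-4242) + u)/(O - 455544) = (10*(-4242) + 51410)/(-67298 - 455544) = (-42420 + 51410)/(-522842) = 8990*(-1/522842) = -4495/261421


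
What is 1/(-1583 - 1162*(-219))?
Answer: 1/252895 ≈ 3.9542e-6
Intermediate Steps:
1/(-1583 - 1162*(-219)) = 1/(-1583 + 254478) = 1/252895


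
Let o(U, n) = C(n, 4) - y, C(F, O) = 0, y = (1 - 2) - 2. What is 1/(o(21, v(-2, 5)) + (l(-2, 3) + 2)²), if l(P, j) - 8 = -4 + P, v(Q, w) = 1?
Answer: 1/19 ≈ 0.052632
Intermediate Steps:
y = -3 (y = -1 - 2 = -3)
l(P, j) = 4 + P (l(P, j) = 8 + (-4 + P) = 4 + P)
o(U, n) = 3 (o(U, n) = 0 - 1*(-3) = 0 + 3 = 3)
1/(o(21, v(-2, 5)) + (l(-2, 3) + 2)²) = 1/(3 + ((4 - 2) + 2)²) = 1/(3 + (2 + 2)²) = 1/(3 + 4²) = 1/(3 + 16) = 1/19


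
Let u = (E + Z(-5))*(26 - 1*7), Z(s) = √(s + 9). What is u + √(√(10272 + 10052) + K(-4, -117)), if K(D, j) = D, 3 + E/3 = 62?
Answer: 3401 + √(-4 + 2*√5081) ≈ 3412.8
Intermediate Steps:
Z(s) = √(9 + s)
E = 177 (E = -9 + 3*62 = -9 + 186 = 177)
u = 3401 (u = (177 + √(9 - 5))*(26 - 1*7) = (177 + √4)*(26 - 7) = (177 + 2)*19 = 179*19 = 3401)
u + √(√(10272 + 10052) + K(-4, -117)) = 3401 + √(√(10272 + 10052) - 4) = 3401 + √(√20324 - 4) = 3401 + √(2*√5081 - 4) = 3401 + √(-4 + 2*√5081)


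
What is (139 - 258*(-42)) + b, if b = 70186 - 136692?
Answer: -55531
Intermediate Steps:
b = -66506
(139 - 258*(-42)) + b = (139 - 258*(-42)) - 66506 = (139 + 10836) - 66506 = 10975 - 66506 = -55531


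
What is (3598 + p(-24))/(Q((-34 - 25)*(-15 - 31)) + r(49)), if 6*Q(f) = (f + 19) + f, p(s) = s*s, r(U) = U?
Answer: 25044/5741 ≈ 4.3623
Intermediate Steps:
p(s) = s**2
Q(f) = 19/6 + f/3 (Q(f) = ((f + 19) + f)/6 = ((19 + f) + f)/6 = (19 + 2*f)/6 = 19/6 + f/3)
(3598 + p(-24))/(Q((-34 - 25)*(-15 - 31)) + r(49)) = (3598 + (-24)**2)/((19/6 + ((-34 - 25)*(-15 - 31))/3) + 49) = (3598 + 576)/((19/6 + (-59*(-46))/3) + 49) = 4174/((19/6 + (1/3)*2714) + 49) = 4174/((19/6 + 2714/3) + 49) = 4174/(5447/6 + 49) = 4174/(5741/6) = 4174*(6/5741) = 25044/5741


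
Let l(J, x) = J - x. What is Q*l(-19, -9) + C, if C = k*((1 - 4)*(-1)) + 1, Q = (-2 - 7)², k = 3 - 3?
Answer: -809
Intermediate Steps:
k = 0
Q = 81 (Q = (-9)² = 81)
C = 1 (C = 0*((1 - 4)*(-1)) + 1 = 0*(-3*(-1)) + 1 = 0*3 + 1 = 0 + 1 = 1)
Q*l(-19, -9) + C = 81*(-19 - 1*(-9)) + 1 = 81*(-19 + 9) + 1 = 81*(-10) + 1 = -810 + 1 = -809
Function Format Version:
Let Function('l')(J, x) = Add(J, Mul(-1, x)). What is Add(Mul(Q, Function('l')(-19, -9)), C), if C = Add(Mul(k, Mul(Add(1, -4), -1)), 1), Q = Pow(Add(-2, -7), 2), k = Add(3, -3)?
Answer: -809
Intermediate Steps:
k = 0
Q = 81 (Q = Pow(-9, 2) = 81)
C = 1 (C = Add(Mul(0, Mul(Add(1, -4), -1)), 1) = Add(Mul(0, Mul(-3, -1)), 1) = Add(Mul(0, 3), 1) = Add(0, 1) = 1)
Add(Mul(Q, Function('l')(-19, -9)), C) = Add(Mul(81, Add(-19, Mul(-1, -9))), 1) = Add(Mul(81, Add(-19, 9)), 1) = Add(Mul(81, -10), 1) = Add(-810, 1) = -809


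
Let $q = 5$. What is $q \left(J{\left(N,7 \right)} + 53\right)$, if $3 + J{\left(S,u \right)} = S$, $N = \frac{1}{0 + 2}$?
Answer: $\frac{505}{2} \approx 252.5$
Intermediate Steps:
$N = \frac{1}{2} \approx 0.5$
$J{\left(S,u \right)} = -3 + S$
$q \left(J{\left(N,7 \right)} + 53\right) = 5 \left(\left(-3 + \frac{1}{2}\right) + 53\right) = 5 \left(- \frac{5}{2} + 53\right) = 5 \cdot \frac{101}{2} = \frac{505}{2}$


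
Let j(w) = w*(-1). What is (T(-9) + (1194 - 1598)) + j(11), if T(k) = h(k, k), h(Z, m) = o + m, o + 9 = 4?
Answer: -429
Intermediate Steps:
o = -5 (o = -9 + 4 = -5)
h(Z, m) = -5 + m
T(k) = -5 + k
j(w) = -w
(T(-9) + (1194 - 1598)) + j(11) = ((-5 - 9) + (1194 - 1598)) - 1*11 = (-14 - 404) - 11 = -418 - 11 = -429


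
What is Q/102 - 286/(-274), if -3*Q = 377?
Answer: -7891/41922 ≈ -0.18823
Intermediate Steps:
Q = -377/3 (Q = -1/3*377 = -377/3 ≈ -125.67)
Q/102 - 286/(-274) = -377/3/102 - 286/(-274) = -377/3*1/102 - 286*(-1/274) = -377/306 + 143/137 = -7891/41922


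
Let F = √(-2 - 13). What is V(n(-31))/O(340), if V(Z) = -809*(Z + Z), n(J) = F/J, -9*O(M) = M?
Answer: -7281*I*√15/5270 ≈ -5.3509*I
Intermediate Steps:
O(M) = -M/9
F = I*√15 (F = √(-15) = I*√15 ≈ 3.873*I)
n(J) = I*√15/J (n(J) = (I*√15)/J = I*√15/J)
V(Z) = -1618*Z
V(n(-31))/O(340) = (-1618*I*√15/(-31))/((-⅑*340)) = (-1618*I*√15*(-1)/31)/(-340/9) = -(-1618)*I*√15/31*(-9/340) = (1618*I*√15/31)*(-9/340) = -7281*I*√15/5270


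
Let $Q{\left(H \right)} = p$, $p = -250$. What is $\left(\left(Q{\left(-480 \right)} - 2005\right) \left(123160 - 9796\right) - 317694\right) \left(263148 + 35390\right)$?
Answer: $-76411850162532$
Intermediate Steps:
$Q{\left(H \right)} = -250$
$\left(\left(Q{\left(-480 \right)} - 2005\right) \left(123160 - 9796\right) - 317694\right) \left(263148 + 35390\right) = \left(\left(-250 - 2005\right) \left(123160 - 9796\right) - 317694\right) \left(263148 + 35390\right) = \left(\left(-2255\right) 113364 - 317694\right) 298538 = \left(-255635820 - 317694\right) 298538 = \left(-255953514\right) 298538 = -76411850162532$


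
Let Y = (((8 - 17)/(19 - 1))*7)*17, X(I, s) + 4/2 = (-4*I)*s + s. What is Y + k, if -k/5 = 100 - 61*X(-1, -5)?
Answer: -17589/2 ≈ -8794.5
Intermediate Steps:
X(I, s) = -2 + s - 4*I*s (X(I, s) = -2 + ((-4*I)*s + s) = -2 + (-4*I*s + s) = -2 + (s - 4*I*s) = -2 + s - 4*I*s)
Y = -119/2 (Y = (-9/18*7)*17 = (-9*1/18*7)*17 = -½*7*17 = -7/2*17 = -119/2 ≈ -59.500)
k = -8735 (k = -5*(100 - 61*(-2 - 5 - 4*(-1)*(-5))) = -5*(100 - 61*(-2 - 5 - 20)) = -5*(100 - 61*(-27)) = -5*(100 + 1647) = -5*1747 = -8735)
Y + k = -119/2 - 8735 = -17589/2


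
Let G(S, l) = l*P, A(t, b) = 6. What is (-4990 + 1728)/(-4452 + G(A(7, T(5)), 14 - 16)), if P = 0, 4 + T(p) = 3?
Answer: 233/318 ≈ 0.73270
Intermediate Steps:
T(p) = -1 (T(p) = -4 + 3 = -1)
G(S, l) = 0 (G(S, l) = l*0 = 0)
(-4990 + 1728)/(-4452 + G(A(7, T(5)), 14 - 16)) = (-4990 + 1728)/(-4452 + 0) = -3262/(-4452) = -3262*(-1/4452) = 233/318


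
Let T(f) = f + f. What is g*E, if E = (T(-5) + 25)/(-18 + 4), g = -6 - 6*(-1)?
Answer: 0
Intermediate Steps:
T(f) = 2*f
g = 0 (g = -6 + 6 = 0)
E = -15/14 (E = (2*(-5) + 25)/(-18 + 4) = (-10 + 25)/(-14) = 15*(-1/14) = -15/14 ≈ -1.0714)
g*E = 0*(-15/14) = 0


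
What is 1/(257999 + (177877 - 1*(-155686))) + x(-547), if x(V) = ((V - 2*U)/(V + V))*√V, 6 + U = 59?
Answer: 1/591562 + 653*I*√547/1094 ≈ 1.6904e-6 + 13.96*I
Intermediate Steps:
U = 53 (U = -6 + 59 = 53)
x(V) = (-106 + V)/(2*√V) (x(V) = ((V - 2*53)/(V + V))*√V = ((V - 106)/((2*V)))*√V = ((-106 + V)*(1/(2*V)))*√V = ((-106 + V)/(2*V))*√V = (-106 + V)/(2*√V))
1/(257999 + (177877 - 1*(-155686))) + x(-547) = 1/(257999 + (177877 - 1*(-155686))) + (-106 - 547)/(2*√(-547)) = 1/(257999 + (177877 + 155686)) + (½)*(-I*√547/547)*(-653) = 1/(257999 + 333563) + 653*I*√547/1094 = 1/591562 + 653*I*√547/1094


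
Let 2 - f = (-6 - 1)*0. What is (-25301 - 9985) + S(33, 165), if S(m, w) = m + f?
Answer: -35251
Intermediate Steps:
f = 2 (f = 2 - (-6 - 1)*0 = 2 - (-7)*0 = 2 - 1*0 = 2 + 0 = 2)
S(m, w) = 2 + m (S(m, w) = m + 2 = 2 + m)
(-25301 - 9985) + S(33, 165) = (-25301 - 9985) + (2 + 33) = -35286 + 35 = -35251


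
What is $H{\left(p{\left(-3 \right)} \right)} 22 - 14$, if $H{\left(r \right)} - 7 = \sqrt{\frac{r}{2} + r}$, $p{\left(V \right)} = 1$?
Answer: $140 + 11 \sqrt{6} \approx 166.94$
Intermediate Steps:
$H{\left(r \right)} = 7 + \frac{\sqrt{6} \sqrt{r}}{2}$ ($H{\left(r \right)} = 7 + \sqrt{\frac{r}{2} + r} = 7 + \sqrt{\frac{3 r}{2}} = 7 + \frac{\sqrt{6} \sqrt{r}}{2}$)
$H{\left(p{\left(-3 \right)} \right)} 22 - 14 = \left(7 + \frac{\sqrt{6} \sqrt{1}}{2}\right) 22 - 14 = \left(7 + \frac{1}{2} \sqrt{6} \cdot 1\right) 22 - 14 = \left(7 + \frac{\sqrt{6}}{2}\right) 22 - 14 = \left(154 + 11 \sqrt{6}\right) - 14 = 140 + 11 \sqrt{6}$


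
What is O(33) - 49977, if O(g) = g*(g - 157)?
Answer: -54069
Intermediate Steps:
O(g) = g*(-157 + g)
O(33) - 49977 = 33*(-157 + 33) - 49977 = 33*(-124) - 49977 = -4092 - 49977 = -54069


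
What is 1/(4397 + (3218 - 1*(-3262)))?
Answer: 1/10877 ≈ 9.1937e-5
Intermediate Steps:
1/(4397 + (3218 - 1*(-3262))) = 1/(4397 + (3218 + 3262)) = 1/(4397 + 6480) = 1/10877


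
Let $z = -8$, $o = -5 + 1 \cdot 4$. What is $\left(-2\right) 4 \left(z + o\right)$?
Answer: $72$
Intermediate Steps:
$o = -1$ ($o = -5 + 4 = -1$)
$\left(-2\right) 4 \left(z + o\right) = \left(-2\right) 4 \left(-8 - 1\right) = \left(-8\right) \left(-9\right) = 72$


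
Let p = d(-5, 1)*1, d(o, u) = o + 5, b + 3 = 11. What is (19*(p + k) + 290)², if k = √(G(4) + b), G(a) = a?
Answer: 88432 + 22040*√3 ≈ 1.2661e+5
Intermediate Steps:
b = 8 (b = -3 + 11 = 8)
d(o, u) = 5 + o
k = 2*√3 (k = √(4 + 8) = √12 = 2*√3 ≈ 3.4641)
p = 0 (p = (5 - 5)*1 = 0*1 = 0)
(19*(p + k) + 290)² = (19*(0 + 2*√3) + 290)² = (19*(2*√3) + 290)² = (38*√3 + 290)² = (290 + 38*√3)²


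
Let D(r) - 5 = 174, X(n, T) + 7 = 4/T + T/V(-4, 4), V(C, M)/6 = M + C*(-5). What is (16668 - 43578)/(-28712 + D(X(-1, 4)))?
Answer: 8970/9511 ≈ 0.94312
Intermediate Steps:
V(C, M) = -30*C + 6*M (V(C, M) = 6*(M + C*(-5)) = 6*(M - 5*C) = -30*C + 6*M)
X(n, T) = -7 + 4/T + T/144 (X(n, T) = -7 + (4/T + T/(-30*(-4) + 6*4)) = -7 + (4/T + T/(120 + 24)) = -7 + (4/T + T/144) = -7 + 4/T + T/144)
D(r) = 179 (D(r) = 5 + 174 = 179)
(16668 - 43578)/(-28712 + D(X(-1, 4))) = (16668 - 43578)/(-28712 + 179) = -26910/(-28533) = -26910*(-1/28533) = 8970/9511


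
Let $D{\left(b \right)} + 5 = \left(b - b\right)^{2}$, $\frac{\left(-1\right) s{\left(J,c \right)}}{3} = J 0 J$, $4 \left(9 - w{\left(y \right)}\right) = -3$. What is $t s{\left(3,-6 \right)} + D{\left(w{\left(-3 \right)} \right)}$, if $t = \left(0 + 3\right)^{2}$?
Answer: $-5$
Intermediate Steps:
$w{\left(y \right)} = \frac{39}{4}$ ($w{\left(y \right)} = 9 - - \frac{3}{4} = 9 + \frac{3}{4} = \frac{39}{4}$)
$s{\left(J,c \right)} = 0$ ($s{\left(J,c \right)} = - 3 J 0 J = - 3 \cdot 0 J = \left(-3\right) 0 = 0$)
$D{\left(b \right)} = -5$ ($D{\left(b \right)} = -5 + \left(b - b\right)^{2} = -5 + 0^{2} = -5 + 0 = -5$)
$t = 9$ ($t = 3^{2} = 9$)
$t s{\left(3,-6 \right)} + D{\left(w{\left(-3 \right)} \right)} = 9 \cdot 0 - 5 = 0 - 5 = -5$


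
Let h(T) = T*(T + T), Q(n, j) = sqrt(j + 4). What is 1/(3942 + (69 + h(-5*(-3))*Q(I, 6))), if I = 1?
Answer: 1337/4687707 - 50*sqrt(10)/1562569 ≈ 0.00018403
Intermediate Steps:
Q(n, j) = sqrt(4 + j)
h(T) = 2*T**2 (h(T) = T*(2*T) = 2*T**2)
1/(3942 + (69 + h(-5*(-3))*Q(I, 6))) = 1/(3942 + (69 + (2*(-5*(-3))**2)*sqrt(4 + 6))) = 1/(3942 + (69 + (2*15**2)*sqrt(10))) = 1/(3942 + (69 + (2*225)*sqrt(10))) = 1/(3942 + (69 + 450*sqrt(10))) = 1/(4011 + 450*sqrt(10))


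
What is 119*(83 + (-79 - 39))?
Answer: -4165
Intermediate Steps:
119*(83 + (-79 - 39)) = 119*(83 - 118) = 119*(-35) = -4165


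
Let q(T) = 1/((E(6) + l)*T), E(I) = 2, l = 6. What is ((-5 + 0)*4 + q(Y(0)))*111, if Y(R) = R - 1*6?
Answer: -35557/16 ≈ -2222.3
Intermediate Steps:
Y(R) = -6 + R (Y(R) = R - 6 = -6 + R)
q(T) = 1/(8*T) (q(T) = 1/((2 + 6)*T) = 1/(8*T))
((-5 + 0)*4 + q(Y(0)))*111 = ((-5 + 0)*4 + 1/(8*(-6 + 0)))*111 = (-5*4 + (⅛)/(-6))*111 = (-20 + (⅛)*(-⅙))*111 = (-20 - 1/48)*111 = -961/48*111 = -35557/16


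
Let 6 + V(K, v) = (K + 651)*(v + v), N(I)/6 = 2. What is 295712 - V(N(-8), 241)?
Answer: -23848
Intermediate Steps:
N(I) = 12 (N(I) = 6*2 = 12)
V(K, v) = -6 + 2*v*(651 + K) (V(K, v) = -6 + (K + 651)*(v + v) = -6 + (651 + K)*(2*v) = -6 + 2*v*(651 + K))
295712 - V(N(-8), 241) = 295712 - (-6 + 1302*241 + 2*12*241) = 295712 - (-6 + 313782 + 5784) = 295712 - 1*319560 = 295712 - 319560 = -23848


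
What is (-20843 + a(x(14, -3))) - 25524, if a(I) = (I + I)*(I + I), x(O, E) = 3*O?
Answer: -39311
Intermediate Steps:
a(I) = 4*I² (a(I) = (2*I)*(2*I) = 4*I²)
(-20843 + a(x(14, -3))) - 25524 = (-20843 + 4*(3*14)²) - 25524 = (-20843 + 4*42²) - 25524 = (-20843 + 4*1764) - 25524 = (-20843 + 7056) - 25524 = -13787 - 25524 = -39311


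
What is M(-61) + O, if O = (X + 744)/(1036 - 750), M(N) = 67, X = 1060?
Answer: 953/13 ≈ 73.308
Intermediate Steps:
O = 82/13 (O = (1060 + 744)/(1036 - 750) = 1804/286 = 1804*(1/286) = 82/13 ≈ 6.3077)
M(-61) + O = 67 + 82/13 = 953/13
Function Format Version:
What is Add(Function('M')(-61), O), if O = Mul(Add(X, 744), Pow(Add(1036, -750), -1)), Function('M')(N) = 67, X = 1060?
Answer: Rational(953, 13) ≈ 73.308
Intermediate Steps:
O = Rational(82, 13) (O = Mul(Add(1060, 744), Pow(Add(1036, -750), -1)) = Mul(1804, Pow(286, -1)) = Mul(1804, Rational(1, 286)) = Rational(82, 13) ≈ 6.3077)
Add(Function('M')(-61), O) = Add(67, Rational(82, 13)) = Rational(953, 13)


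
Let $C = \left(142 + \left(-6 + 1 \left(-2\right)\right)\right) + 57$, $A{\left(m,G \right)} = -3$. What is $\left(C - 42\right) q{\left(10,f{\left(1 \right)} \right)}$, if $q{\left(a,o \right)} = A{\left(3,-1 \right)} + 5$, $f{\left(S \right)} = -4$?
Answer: $298$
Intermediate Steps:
$q{\left(a,o \right)} = 2$ ($q{\left(a,o \right)} = -3 + 5 = 2$)
$C = 191$ ($C = \left(142 - 8\right) + 57 = 134 + 57 = 191$)
$\left(C - 42\right) q{\left(10,f{\left(1 \right)} \right)} = \left(191 - 42\right) 2 = 149 \cdot 2 = 298$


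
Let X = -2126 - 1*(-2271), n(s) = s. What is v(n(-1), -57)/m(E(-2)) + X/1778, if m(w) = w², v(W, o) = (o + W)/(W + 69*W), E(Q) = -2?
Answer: 5133/17780 ≈ 0.28870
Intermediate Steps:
v(W, o) = (W + o)/(70*W) (v(W, o) = (W + o)/((70*W)) = (W + o)*(1/(70*W)) = (W + o)/(70*W))
X = 145 (X = -2126 + 2271 = 145)
v(n(-1), -57)/m(E(-2)) + X/1778 = ((1/70)*(-1 - 57)/(-1))/((-2)²) + 145/1778 = ((1/70)*(-1)*(-58))/4 + 145*(1/1778) = (29/35)*(¼) + 145/1778 = 29/140 + 145/1778 = 5133/17780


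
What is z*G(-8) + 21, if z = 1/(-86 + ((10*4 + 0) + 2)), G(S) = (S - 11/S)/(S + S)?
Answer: 118219/5632 ≈ 20.991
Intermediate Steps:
G(S) = (S - 11/S)/(2*S) (G(S) = (S - 11/S)/((2*S)) = (S - 11/S)*(1/(2*S)) = (S - 11/S)/(2*S))
z = -1/44 (z = 1/(-86 + ((40 + 0) + 2)) = 1/(-86 + (40 + 2)) = 1/(-86 + 42) = 1/(-44) = -1/44 ≈ -0.022727)
z*G(-8) + 21 = -(-11 + (-8)**2)/(88*(-8)**2) + 21 = -(-11 + 64)/(88*64) + 21 = -53/(88*64) + 21 = -1/44*53/128 + 21 = -53/5632 + 21 = 118219/5632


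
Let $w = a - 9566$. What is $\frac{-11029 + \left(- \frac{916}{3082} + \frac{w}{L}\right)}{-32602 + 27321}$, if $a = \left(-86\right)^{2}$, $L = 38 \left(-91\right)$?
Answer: $\frac{4197809454}{2010091187} \approx 2.0884$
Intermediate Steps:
$L = -3458$
$a = 7396$
$w = -2170$ ($w = 7396 - 9566 = -2170$)
$\frac{-11029 + \left(- \frac{916}{3082} + \frac{w}{L}\right)}{-32602 + 27321} = \frac{-11029 - \left(- \frac{155}{247} + \frac{458}{1541}\right)}{-32602 + 27321} = \frac{-11029 - - \frac{125729}{380627}}{-5281} = \left(-11029 + \left(- \frac{458}{1541} + \frac{155}{247}\right)\right) \left(- \frac{1}{5281}\right) = \left(-11029 + \frac{125729}{380627}\right) \left(- \frac{1}{5281}\right) = \left(- \frac{4197809454}{380627}\right) \left(- \frac{1}{5281}\right) = \frac{4197809454}{2010091187}$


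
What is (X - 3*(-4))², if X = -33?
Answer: 441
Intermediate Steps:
(X - 3*(-4))² = (-33 - 3*(-4))² = (-33 + 12)² = (-21)² = 441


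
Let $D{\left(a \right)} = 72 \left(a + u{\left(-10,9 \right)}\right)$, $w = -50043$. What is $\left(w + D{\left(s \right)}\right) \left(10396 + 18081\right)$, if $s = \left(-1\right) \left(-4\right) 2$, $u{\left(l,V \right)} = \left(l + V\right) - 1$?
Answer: $-1412772447$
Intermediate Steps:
$u{\left(l,V \right)} = -1 + V + l$ ($u{\left(l,V \right)} = \left(V + l\right) - 1 = -1 + V + l$)
$s = 8$ ($s = 4 \cdot 2 = 8$)
$D{\left(a \right)} = -144 + 72 a$ ($D{\left(a \right)} = 72 \left(a - 2\right) = 72 \left(-2 + a\right) = -144 + 72 a$)
$\left(w + D{\left(s \right)}\right) \left(10396 + 18081\right) = \left(-50043 + \left(-144 + 72 \cdot 8\right)\right) \left(10396 + 18081\right) = \left(-50043 + \left(-144 + 576\right)\right) 28477 = \left(-50043 + 432\right) 28477 = \left(-49611\right) 28477 = -1412772447$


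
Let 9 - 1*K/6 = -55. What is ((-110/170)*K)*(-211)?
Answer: 891264/17 ≈ 52427.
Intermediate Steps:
K = 384 (K = 54 - 6*(-55) = 54 + 330 = 384)
((-110/170)*K)*(-211) = (-110/170*384)*(-211) = (-110*1/170*384)*(-211) = -11/17*384*(-211) = -4224/17*(-211) = 891264/17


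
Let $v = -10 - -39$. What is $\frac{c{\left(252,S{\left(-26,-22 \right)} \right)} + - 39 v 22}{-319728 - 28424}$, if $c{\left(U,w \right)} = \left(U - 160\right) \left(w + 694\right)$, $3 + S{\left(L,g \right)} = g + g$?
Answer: $- \frac{17321}{174076} \approx -0.099503$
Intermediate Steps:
$v = 29$ ($v = -10 + 39 = 29$)
$S{\left(L,g \right)} = -3 + 2 g$ ($S{\left(L,g \right)} = -3 + \left(g + g\right) = -3 + 2 g$)
$c{\left(U,w \right)} = \left(-160 + U\right) \left(694 + w\right)$
$\frac{c{\left(252,S{\left(-26,-22 \right)} \right)} + - 39 v 22}{-319728 - 28424} = \frac{\left(-111040 - 160 \left(-3 + 2 \left(-22\right)\right) + 694 \cdot 252 + 252 \left(-3 + 2 \left(-22\right)\right)\right) + \left(-39\right) 29 \cdot 22}{-319728 - 28424} = \frac{\left(-111040 - 160 \left(-3 - 44\right) + 174888 + 252 \left(-3 - 44\right)\right) - 24882}{-348152} = \left(\left(-111040 - -7520 + 174888 + 252 \left(-47\right)\right) - 24882\right) \left(- \frac{1}{348152}\right) = \left(\left(-111040 + 7520 + 174888 - 11844\right) - 24882\right) \left(- \frac{1}{348152}\right) = \left(59524 - 24882\right) \left(- \frac{1}{348152}\right) = 34642 \left(- \frac{1}{348152}\right) = - \frac{17321}{174076}$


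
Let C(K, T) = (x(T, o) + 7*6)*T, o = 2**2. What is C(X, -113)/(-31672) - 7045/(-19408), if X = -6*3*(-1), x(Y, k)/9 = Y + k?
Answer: -229524427/76836272 ≈ -2.9872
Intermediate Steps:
o = 4
x(Y, k) = 9*Y + 9*k (x(Y, k) = 9*(Y + k) = 9*Y + 9*k)
X = 18 (X = -18*(-1) = 18)
C(K, T) = T*(78 + 9*T) (C(K, T) = ((9*T + 9*4) + 7*6)*T = ((9*T + 36) + 42)*T = ((36 + 9*T) + 42)*T = (78 + 9*T)*T = T*(78 + 9*T))
C(X, -113)/(-31672) - 7045/(-19408) = (3*(-113)*(26 + 3*(-113)))/(-31672) - 7045/(-19408) = (3*(-113)*(26 - 339))*(-1/31672) - 7045*(-1/19408) = (3*(-113)*(-313))*(-1/31672) + 7045/19408 = 106107*(-1/31672) + 7045/19408 = -106107/31672 + 7045/19408 = -229524427/76836272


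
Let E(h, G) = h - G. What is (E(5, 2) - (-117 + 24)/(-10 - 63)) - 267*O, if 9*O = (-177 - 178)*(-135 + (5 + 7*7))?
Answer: -62273619/73 ≈ -8.5306e+5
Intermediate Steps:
O = 3195 (O = ((-177 - 178)*(-135 + (5 + 7*7)))/9 = (-355*(-135 + (5 + 49)))/9 = (-355*(-135 + 54))/9 = (-355*(-81))/9 = (⅑)*28755 = 3195)
(E(5, 2) - (-117 + 24)/(-10 - 63)) - 267*O = ((5 - 1*2) - (-117 + 24)/(-10 - 63)) - 267*3195 = ((5 - 2) - (-93)/(-73)) - 853065 = (3 - (-93)*(-1)/73) - 853065 = (3 - 1*93/73) - 853065 = (3 - 93/73) - 853065 = 126/73 - 853065 = -62273619/73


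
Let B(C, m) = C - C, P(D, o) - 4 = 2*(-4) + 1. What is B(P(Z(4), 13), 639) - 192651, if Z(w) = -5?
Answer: -192651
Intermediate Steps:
P(D, o) = -3 (P(D, o) = 4 + (2*(-4) + 1) = 4 + (-8 + 1) = 4 - 7 = -3)
B(C, m) = 0
B(P(Z(4), 13), 639) - 192651 = 0 - 192651 = -192651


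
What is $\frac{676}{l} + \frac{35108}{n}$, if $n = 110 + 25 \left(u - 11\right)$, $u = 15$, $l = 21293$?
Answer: $\frac{373848302}{2235765} \approx 167.21$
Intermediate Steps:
$n = 210$ ($n = 110 + 25 \left(15 - 11\right) = 110 + 25 \cdot 4 = 110 + 100 = 210$)
$\frac{676}{l} + \frac{35108}{n} = \frac{676}{21293} + \frac{35108}{210} = 676 \cdot \frac{1}{21293} + 35108 \cdot \frac{1}{210} = \frac{676}{21293} + \frac{17554}{105} = \frac{373848302}{2235765}$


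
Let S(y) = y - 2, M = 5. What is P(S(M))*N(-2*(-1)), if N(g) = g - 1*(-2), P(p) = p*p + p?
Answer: 48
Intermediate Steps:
S(y) = -2 + y
P(p) = p + p² (P(p) = p² + p = p + p²)
N(g) = 2 + g (N(g) = g + 2 = 2 + g)
P(S(M))*N(-2*(-1)) = ((-2 + 5)*(1 + (-2 + 5)))*(2 - 2*(-1)) = (3*(1 + 3))*(2 + 2) = (3*4)*4 = 12*4 = 48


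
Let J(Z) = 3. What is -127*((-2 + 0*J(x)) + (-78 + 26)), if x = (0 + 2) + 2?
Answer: 6858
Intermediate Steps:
x = 4 (x = 2 + 2 = 4)
-127*((-2 + 0*J(x)) + (-78 + 26)) = -127*((-2 + 0*3) + (-78 + 26)) = -127*((-2 + 0) - 52) = -127*(-2 - 52) = -127*(-54) = -1*(-6858) = 6858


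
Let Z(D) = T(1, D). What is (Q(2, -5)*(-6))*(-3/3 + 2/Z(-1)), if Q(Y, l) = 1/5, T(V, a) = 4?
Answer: 3/5 ≈ 0.60000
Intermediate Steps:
Z(D) = 4
Q(Y, l) = 1/5
(Q(2, -5)*(-6))*(-3/3 + 2/Z(-1)) = ((1/5)*(-6))*(-3/3 + 2/4) = -6*(-3*1/3 + 2*(1/4))/5 = -6*(-1 + 1/2)/5 = -6/5*(-1/2) = 3/5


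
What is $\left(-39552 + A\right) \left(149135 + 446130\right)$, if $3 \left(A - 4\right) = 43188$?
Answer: $-14972105280$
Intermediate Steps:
$A = 14400$ ($A = 4 + \frac{1}{3} \cdot 43188 = 4 + 14396 = 14400$)
$\left(-39552 + A\right) \left(149135 + 446130\right) = \left(-39552 + 14400\right) \left(149135 + 446130\right) = \left(-25152\right) 595265 = -14972105280$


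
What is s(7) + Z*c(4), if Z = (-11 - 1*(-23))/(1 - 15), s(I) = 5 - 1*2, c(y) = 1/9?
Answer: 61/21 ≈ 2.9048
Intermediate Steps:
c(y) = ⅑
s(I) = 3 (s(I) = 5 - 2 = 3)
Z = -6/7 (Z = (-11 + 23)/(-14) = 12*(-1/14) = -6/7 ≈ -0.85714)
s(7) + Z*c(4) = 3 - 6/7*⅑ = 3 - 2/21 = 61/21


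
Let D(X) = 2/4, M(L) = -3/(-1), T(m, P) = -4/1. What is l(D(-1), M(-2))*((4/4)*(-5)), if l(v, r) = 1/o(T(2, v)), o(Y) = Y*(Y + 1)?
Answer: -5/12 ≈ -0.41667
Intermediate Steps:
T(m, P) = -4 (T(m, P) = -4*1 = -4)
o(Y) = Y*(1 + Y)
M(L) = 3 (M(L) = -3*(-1) = 3)
D(X) = ½ (D(X) = 2*(¼) = ½)
l(v, r) = 1/12 (l(v, r) = 1/(-4*(1 - 4)) = 1/(-4*(-3)) = 1/12)
l(D(-1), M(-2))*((4/4)*(-5)) = ((4/4)*(-5))/12 = ((4*(¼))*(-5))/12 = (1*(-5))/12 = (1/12)*(-5) = -5/12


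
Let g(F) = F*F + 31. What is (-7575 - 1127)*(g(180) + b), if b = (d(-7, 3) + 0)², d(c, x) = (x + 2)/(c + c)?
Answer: -27657135851/98 ≈ -2.8222e+8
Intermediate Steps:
d(c, x) = (2 + x)/(2*c) (d(c, x) = (2 + x)/((2*c)) = (2 + x)*(1/(2*c)) = (2 + x)/(2*c))
b = 25/196 (b = ((½)*(2 + 3)/(-7) + 0)² = ((½)*(-⅐)*5 + 0)² = (-5/14 + 0)² = (-5/14)² = 25/196 ≈ 0.12755)
g(F) = 31 + F² (g(F) = F² + 31 = 31 + F²)
(-7575 - 1127)*(g(180) + b) = (-7575 - 1127)*((31 + 180²) + 25/196) = -8702*((31 + 32400) + 25/196) = -8702*(32431 + 25/196) = -8702*6356501/196 = -27657135851/98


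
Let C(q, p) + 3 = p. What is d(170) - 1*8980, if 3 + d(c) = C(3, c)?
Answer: -8816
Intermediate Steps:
C(q, p) = -3 + p
d(c) = -6 + c (d(c) = -3 + (-3 + c) = -6 + c)
d(170) - 1*8980 = (-6 + 170) - 1*8980 = 164 - 8980 = -8816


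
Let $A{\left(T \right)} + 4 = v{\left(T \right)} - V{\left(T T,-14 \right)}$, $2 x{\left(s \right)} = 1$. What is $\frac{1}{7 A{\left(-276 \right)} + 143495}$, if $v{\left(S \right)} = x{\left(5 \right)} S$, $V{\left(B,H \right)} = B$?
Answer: $- \frac{1}{390731} \approx -2.5593 \cdot 10^{-6}$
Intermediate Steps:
$x{\left(s \right)} = \frac{1}{2}$ ($x{\left(s \right)} = \frac{1}{2} \cdot 1 = \frac{1}{2}$)
$v{\left(S \right)} = \frac{S}{2}$
$A{\left(T \right)} = -4 + \frac{T}{2} - T^{2}$ ($A{\left(T \right)} = -4 + \left(\frac{T}{2} - T T\right) = -4 - \left(T^{2} - \frac{T}{2}\right) = -4 + \frac{T}{2} - T^{2}$)
$\frac{1}{7 A{\left(-276 \right)} + 143495} = \frac{1}{7 \left(-4 + \frac{1}{2} \left(-276\right) - \left(-276\right)^{2}\right) + 143495} = \frac{1}{7 \left(-4 - 138 - 76176\right) + 143495} = \frac{1}{7 \left(-76318\right) + 143495} = \frac{1}{-534226 + 143495} = \frac{1}{-390731} = - \frac{1}{390731}$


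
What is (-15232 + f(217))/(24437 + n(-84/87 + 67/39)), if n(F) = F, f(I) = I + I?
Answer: -8368269/13819549 ≈ -0.60554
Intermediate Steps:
f(I) = 2*I
(-15232 + f(217))/(24437 + n(-84/87 + 67/39)) = (-15232 + 2*217)/(24437 + (-84/87 + 67/39)) = (-15232 + 434)/(24437 + (-84*1/87 + 67*(1/39))) = -14798/(24437 + (-28/29 + 67/39)) = -14798/(24437 + 851/1131) = -14798/27639098/1131 = -14798*1131/27639098 = -8368269/13819549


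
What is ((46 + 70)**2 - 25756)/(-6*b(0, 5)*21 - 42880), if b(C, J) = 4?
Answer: 3075/10846 ≈ 0.28351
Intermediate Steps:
((46 + 70)**2 - 25756)/(-6*b(0, 5)*21 - 42880) = ((46 + 70)**2 - 25756)/(-6*4*21 - 42880) = (116**2 - 25756)/(-24*21 - 42880) = (13456 - 25756)/(-504 - 42880) = -12300/(-43384) = -12300*(-1/43384) = 3075/10846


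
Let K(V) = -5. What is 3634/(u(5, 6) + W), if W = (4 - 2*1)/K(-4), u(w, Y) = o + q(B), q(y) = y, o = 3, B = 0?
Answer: 18170/13 ≈ 1397.7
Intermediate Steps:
u(w, Y) = 3 (u(w, Y) = 3 + 0 = 3)
W = -⅖ (W = (4 - 2*1)/(-5) = (4 - 2)*(-⅕) = 2*(-⅕) = -⅖ ≈ -0.40000)
3634/(u(5, 6) + W) = 3634/(3 - ⅖) = 3634/(13/5) = (5/13)*3634 = 18170/13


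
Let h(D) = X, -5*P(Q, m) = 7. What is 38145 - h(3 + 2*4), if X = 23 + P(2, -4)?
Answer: 190617/5 ≈ 38123.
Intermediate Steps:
P(Q, m) = -7/5 (P(Q, m) = -1/5*7 = -7/5)
X = 108/5 (X = 23 - 7/5 = 108/5 ≈ 21.600)
h(D) = 108/5
38145 - h(3 + 2*4) = 38145 - 1*108/5 = 38145 - 108/5 = 190617/5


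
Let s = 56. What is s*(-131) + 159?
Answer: -7177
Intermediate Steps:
s*(-131) + 159 = 56*(-131) + 159 = -7336 + 159 = -7177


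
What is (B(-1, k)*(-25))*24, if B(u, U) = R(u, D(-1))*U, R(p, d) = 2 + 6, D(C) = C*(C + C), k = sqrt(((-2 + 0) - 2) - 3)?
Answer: -4800*I*sqrt(7) ≈ -12700.0*I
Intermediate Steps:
k = I*sqrt(7) (k = sqrt((-2 - 2) - 3) = sqrt(-4 - 3) = sqrt(-7) = I*sqrt(7) ≈ 2.6458*I)
D(C) = 2*C**2 (D(C) = C*(2*C) = 2*C**2)
R(p, d) = 8
B(u, U) = 8*U
(B(-1, k)*(-25))*24 = ((8*(I*sqrt(7)))*(-25))*24 = ((8*I*sqrt(7))*(-25))*24 = -200*I*sqrt(7)*24 = -4800*I*sqrt(7)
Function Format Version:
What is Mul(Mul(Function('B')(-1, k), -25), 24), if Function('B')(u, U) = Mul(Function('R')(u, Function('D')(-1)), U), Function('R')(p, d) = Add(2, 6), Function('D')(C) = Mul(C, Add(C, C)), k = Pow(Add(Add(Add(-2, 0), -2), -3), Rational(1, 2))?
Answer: Mul(-4800, I, Pow(7, Rational(1, 2))) ≈ Mul(-12700., I)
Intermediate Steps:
k = Mul(I, Pow(7, Rational(1, 2))) (k = Pow(Add(Add(-2, -2), -3), Rational(1, 2)) = Pow(Add(-4, -3), Rational(1, 2)) = Pow(-7, Rational(1, 2)) = Mul(I, Pow(7, Rational(1, 2))) ≈ Mul(2.6458, I))
Function('D')(C) = Mul(2, Pow(C, 2)) (Function('D')(C) = Mul(C, Mul(2, C)) = Mul(2, Pow(C, 2)))
Function('R')(p, d) = 8
Function('B')(u, U) = Mul(8, U)
Mul(Mul(Function('B')(-1, k), -25), 24) = Mul(Mul(Mul(8, Mul(I, Pow(7, Rational(1, 2)))), -25), 24) = Mul(Mul(Mul(8, I, Pow(7, Rational(1, 2))), -25), 24) = Mul(Mul(-200, I, Pow(7, Rational(1, 2))), 24) = Mul(-4800, I, Pow(7, Rational(1, 2)))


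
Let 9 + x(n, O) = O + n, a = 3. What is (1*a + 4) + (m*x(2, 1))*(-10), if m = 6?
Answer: 367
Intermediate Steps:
x(n, O) = -9 + O + n (x(n, O) = -9 + (O + n) = -9 + O + n)
(1*a + 4) + (m*x(2, 1))*(-10) = (1*3 + 4) + (6*(-9 + 1 + 2))*(-10) = (3 + 4) + (6*(-6))*(-10) = 7 - 36*(-10) = 7 + 360 = 367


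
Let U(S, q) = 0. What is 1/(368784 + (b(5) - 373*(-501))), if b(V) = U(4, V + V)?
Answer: 1/555657 ≈ 1.7997e-6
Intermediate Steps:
b(V) = 0
1/(368784 + (b(5) - 373*(-501))) = 1/(368784 + (0 - 373*(-501))) = 1/(368784 + (0 + 186873)) = 1/(368784 + 186873) = 1/555657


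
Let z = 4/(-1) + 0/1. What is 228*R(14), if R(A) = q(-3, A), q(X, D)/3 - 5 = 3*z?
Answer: -4788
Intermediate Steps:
z = -4 (z = 4*(-1) + 0*1 = -4 + 0 = -4)
q(X, D) = -21 (q(X, D) = 15 + 3*(3*(-4)) = 15 + 3*(-12) = 15 - 36 = -21)
R(A) = -21
228*R(14) = 228*(-21) = -4788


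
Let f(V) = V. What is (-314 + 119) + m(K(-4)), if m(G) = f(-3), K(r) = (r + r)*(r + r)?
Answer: -198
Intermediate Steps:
K(r) = 4*r**2 (K(r) = (2*r)*(2*r) = 4*r**2)
m(G) = -3
(-314 + 119) + m(K(-4)) = (-314 + 119) - 3 = -195 - 3 = -198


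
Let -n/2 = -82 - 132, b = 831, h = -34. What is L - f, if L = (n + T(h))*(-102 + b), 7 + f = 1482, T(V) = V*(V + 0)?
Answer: 1153261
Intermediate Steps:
n = 428 (n = -2*(-82 - 132) = -2*(-214) = 428)
T(V) = V² (T(V) = V*V = V²)
f = 1475 (f = -7 + 1482 = 1475)
L = 1154736 (L = (428 + (-34)²)*(-102 + 831) = (428 + 1156)*729 = 1584*729 = 1154736)
L - f = 1154736 - 1*1475 = 1154736 - 1475 = 1153261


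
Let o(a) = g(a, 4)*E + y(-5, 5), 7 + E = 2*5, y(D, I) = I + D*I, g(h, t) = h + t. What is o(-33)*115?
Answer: -12305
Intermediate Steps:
E = 3 (E = -7 + 2*5 = -7 + 10 = 3)
o(a) = -8 + 3*a (o(a) = (a + 4)*3 + 5*(1 - 5) = (4 + a)*3 + 5*(-4) = (12 + 3*a) - 20 = -8 + 3*a)
o(-33)*115 = (-8 + 3*(-33))*115 = (-8 - 99)*115 = -107*115 = -12305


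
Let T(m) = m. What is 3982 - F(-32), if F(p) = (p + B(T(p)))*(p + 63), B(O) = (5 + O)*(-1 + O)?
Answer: -22647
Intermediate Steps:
B(O) = (-1 + O)*(5 + O)
F(p) = (63 + p)*(-5 + p² + 5*p) (F(p) = (p + (-5 + p² + 4*p))*(p + 63) = (-5 + p² + 5*p)*(63 + p) = (63 + p)*(-5 + p² + 5*p))
3982 - F(-32) = 3982 - (-315 + (-32)³ + 68*(-32)² + 310*(-32)) = 3982 - (-315 - 32768 + 68*1024 - 9920) = 3982 - (-315 - 32768 + 69632 - 9920) = 3982 - 1*26629 = 3982 - 26629 = -22647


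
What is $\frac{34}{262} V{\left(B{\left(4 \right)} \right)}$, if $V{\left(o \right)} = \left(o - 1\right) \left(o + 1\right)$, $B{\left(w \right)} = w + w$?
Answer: $\frac{1071}{131} \approx 8.1756$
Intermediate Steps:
$B{\left(w \right)} = 2 w$
$V{\left(o \right)} = \left(1 + o\right) \left(-1 + o\right)$ ($V{\left(o \right)} = \left(-1 + o\right) \left(1 + o\right) = \left(1 + o\right) \left(-1 + o\right)$)
$\frac{34}{262} V{\left(B{\left(4 \right)} \right)} = \frac{34}{262} \left(-1 + \left(2 \cdot 4\right)^{2}\right) = 34 \cdot \frac{1}{262} \left(-1 + 8^{2}\right) = \frac{17 \left(-1 + 64\right)}{131} = \frac{17}{131} \cdot 63 = \frac{1071}{131}$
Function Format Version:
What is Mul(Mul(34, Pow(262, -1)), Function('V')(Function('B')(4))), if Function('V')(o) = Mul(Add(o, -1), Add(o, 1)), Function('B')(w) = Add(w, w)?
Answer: Rational(1071, 131) ≈ 8.1756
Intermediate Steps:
Function('B')(w) = Mul(2, w)
Function('V')(o) = Mul(Add(1, o), Add(-1, o)) (Function('V')(o) = Mul(Add(-1, o), Add(1, o)) = Mul(Add(1, o), Add(-1, o)))
Mul(Mul(34, Pow(262, -1)), Function('V')(Function('B')(4))) = Mul(Mul(34, Pow(262, -1)), Add(-1, Pow(Mul(2, 4), 2))) = Mul(Mul(34, Rational(1, 262)), Add(-1, Pow(8, 2))) = Mul(Rational(17, 131), Add(-1, 64)) = Mul(Rational(17, 131), 63) = Rational(1071, 131)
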